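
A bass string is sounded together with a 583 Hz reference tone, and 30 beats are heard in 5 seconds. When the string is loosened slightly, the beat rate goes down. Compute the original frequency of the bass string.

589 Hz

Beat frequency = 30/5 = 6 Hz.
|f − 583| = 6, so the bass string was at either 577 Hz or 589 Hz.
Reducing tension lowers a string's frequency; the adjustment lowers the bass string's frequency.
The beat rate fell, so the adjustment moved the bass string toward 583 Hz — it must have started above the reference.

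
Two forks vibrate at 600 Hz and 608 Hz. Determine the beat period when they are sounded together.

0.125 s

f_beat = |600 − 608| = 8 Hz.
Beat period T = 1 / f_beat = 1 / 8 s.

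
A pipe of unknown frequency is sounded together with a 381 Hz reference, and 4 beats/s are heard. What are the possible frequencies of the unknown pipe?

377 Hz or 385 Hz

|f − 381| = 4, so f = 381 ± 4.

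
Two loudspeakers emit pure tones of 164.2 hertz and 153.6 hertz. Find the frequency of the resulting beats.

Beats arise from superposition of two nearby frequencies; the beat rate is |f₁ − f₂|.
|164.2 − 153.6| = 10.6 Hz.

10.6 Hz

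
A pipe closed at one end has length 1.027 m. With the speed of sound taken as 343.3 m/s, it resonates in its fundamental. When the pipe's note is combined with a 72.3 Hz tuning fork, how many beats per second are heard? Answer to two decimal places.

Closed pipe (odd harmonics): f_n = n·v/(4L) = 1·343.3/(4·1.027) = 83.5686 Hz.
f_beat = |83.5686 − 72.3| = 11.27 Hz.

11.27 Hz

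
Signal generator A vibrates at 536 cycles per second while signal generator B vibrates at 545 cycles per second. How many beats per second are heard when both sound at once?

f_beat = |f₁ − f₂|.
|536 − 545| = 9 Hz.

9 Hz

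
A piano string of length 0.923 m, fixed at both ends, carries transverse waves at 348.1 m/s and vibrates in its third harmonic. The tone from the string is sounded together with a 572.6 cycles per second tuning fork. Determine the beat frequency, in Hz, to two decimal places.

6.89 Hz

For a string fixed at both ends, f_n = n·v/(2L) = 3·348.1/(2·0.923) = 565.7096 Hz.
f_beat = |565.7096 − 572.6| = 6.89 Hz.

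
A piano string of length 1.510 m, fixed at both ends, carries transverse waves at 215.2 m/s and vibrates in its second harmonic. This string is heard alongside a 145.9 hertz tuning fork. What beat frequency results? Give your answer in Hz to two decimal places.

3.38 Hz

For a string fixed at both ends, f_n = n·v/(2L) = 2·215.2/(2·1.510) = 142.5166 Hz.
f_beat = |142.5166 − 145.9| = 3.38 Hz.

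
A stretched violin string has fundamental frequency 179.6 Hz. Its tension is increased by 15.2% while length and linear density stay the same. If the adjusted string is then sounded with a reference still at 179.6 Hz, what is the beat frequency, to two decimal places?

13.17 Hz

For a string, f ∝ √T, so the new frequency is 179.6·√1.152 = 192.7669 Hz.
f_beat = |192.7669 − 179.6| = 13.17 Hz.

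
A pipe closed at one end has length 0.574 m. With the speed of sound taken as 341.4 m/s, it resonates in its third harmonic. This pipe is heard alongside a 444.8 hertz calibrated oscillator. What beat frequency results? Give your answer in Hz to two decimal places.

1.28 Hz

Closed pipe (odd harmonics): f_n = n·v/(4L) = 3·341.4/(4·0.574) = 446.0801 Hz.
f_beat = |446.0801 − 444.8| = 1.28 Hz.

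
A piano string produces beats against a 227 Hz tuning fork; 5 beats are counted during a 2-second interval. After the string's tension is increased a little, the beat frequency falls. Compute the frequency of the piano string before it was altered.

224.5 Hz

Beat frequency = 5/2 = 2.5 Hz.
|f − 227| = 2.5, so the piano string was at either 224.5 Hz or 229.5 Hz.
Higher tension means higher frequency; the adjustment raises the piano string's frequency.
The beat rate fell, so the adjustment moved the piano string toward 227 Hz — it must have started below the reference.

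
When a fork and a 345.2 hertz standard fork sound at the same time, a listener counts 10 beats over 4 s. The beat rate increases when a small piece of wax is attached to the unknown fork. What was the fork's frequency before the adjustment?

342.7 Hz

Beat frequency = 10/4 = 2.5 Hz.
|f − 345.2| = 2.5, so the fork was at either 342.7 Hz or 347.7 Hz.
Loading a fork with wax lowers its frequency; the adjustment lowers the fork's frequency.
The beat rate rose, so the adjustment moved the fork further from 345.2 Hz — it was already below the reference.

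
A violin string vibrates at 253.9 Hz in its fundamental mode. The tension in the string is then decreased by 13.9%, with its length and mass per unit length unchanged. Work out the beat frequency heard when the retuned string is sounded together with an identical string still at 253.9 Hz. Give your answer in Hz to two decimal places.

18.31 Hz

For a string, f ∝ √T, so the new frequency is 253.9·√0.861 = 235.5940 Hz.
f_beat = |235.5940 − 253.9| = 18.31 Hz.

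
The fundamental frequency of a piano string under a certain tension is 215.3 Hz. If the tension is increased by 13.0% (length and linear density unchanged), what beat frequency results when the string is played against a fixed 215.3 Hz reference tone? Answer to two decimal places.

For a string, f ∝ √T, so the new frequency is 215.3·√1.130 = 228.8670 Hz.
f_beat = |228.8670 − 215.3| = 13.57 Hz.

13.57 Hz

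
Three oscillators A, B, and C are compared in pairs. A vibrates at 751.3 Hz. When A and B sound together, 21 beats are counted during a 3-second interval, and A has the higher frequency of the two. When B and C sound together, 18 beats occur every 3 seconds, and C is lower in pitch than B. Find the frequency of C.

A–B: Beat frequency = 21/3 = 7 Hz.
B is below A, so f_B = 751.3 − 7 = 744.3 Hz.
B–C: Beat frequency = 18/3 = 6 Hz.
C is below B, so f_C = 744.3 − 6 = 738.3 Hz.

738.3 Hz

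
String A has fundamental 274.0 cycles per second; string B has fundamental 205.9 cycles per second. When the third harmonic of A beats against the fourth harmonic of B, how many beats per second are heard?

1.6 Hz

Third harmonic of the first: 3·274.0 = 822.0 Hz.
Fourth harmonic of the second: 4·205.9 = 823.6 Hz.
f_beat = |822.0 − 823.6| = 1.6 Hz.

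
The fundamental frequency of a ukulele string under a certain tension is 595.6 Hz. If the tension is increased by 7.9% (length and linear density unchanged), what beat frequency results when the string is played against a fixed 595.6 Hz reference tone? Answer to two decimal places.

For a string, f ∝ √T, so the new frequency is 595.6·√1.079 = 618.6791 Hz.
f_beat = |618.6791 − 595.6| = 23.08 Hz.

23.08 Hz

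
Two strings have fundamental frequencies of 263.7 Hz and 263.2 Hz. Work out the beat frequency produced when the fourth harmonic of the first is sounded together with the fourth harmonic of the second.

Fourth harmonic of the first: 4·263.7 = 1054.8 Hz.
Fourth harmonic of the second: 4·263.2 = 1052.8 Hz.
f_beat = |1054.8 − 1052.8| = 2.0 Hz.

2.0 Hz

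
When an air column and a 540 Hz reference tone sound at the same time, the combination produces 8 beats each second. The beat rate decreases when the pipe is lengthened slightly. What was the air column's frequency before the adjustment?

548 Hz

|f − 540| = 8, so the air column was at either 532 Hz or 548 Hz.
A longer pipe has a lower fundamental; the adjustment lowers the air column's frequency.
The beat rate fell, so the adjustment moved the air column toward 540 Hz — it must have started above the reference.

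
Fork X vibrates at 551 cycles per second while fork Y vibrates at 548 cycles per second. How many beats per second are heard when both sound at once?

3 Hz

Beats arise from superposition of two nearby frequencies; the beat rate is |f₁ − f₂|.
|551 − 548| = 3 Hz.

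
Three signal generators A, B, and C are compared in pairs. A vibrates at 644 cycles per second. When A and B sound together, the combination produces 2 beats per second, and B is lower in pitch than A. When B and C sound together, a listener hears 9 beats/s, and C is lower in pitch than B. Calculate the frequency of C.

633 Hz

B is below A, so f_B = 644 − 2 = 642 Hz.
C is below B, so f_C = 642 − 9 = 633 Hz.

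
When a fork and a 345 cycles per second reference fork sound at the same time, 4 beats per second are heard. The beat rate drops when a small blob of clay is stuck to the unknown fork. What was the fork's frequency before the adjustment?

349 Hz

|f − 345| = 4, so the fork was at either 341 Hz or 349 Hz.
Adding mass to a fork lowers its frequency; the adjustment lowers the fork's frequency.
The beat rate fell, so the adjustment moved the fork toward 345 Hz — it must have started above the reference.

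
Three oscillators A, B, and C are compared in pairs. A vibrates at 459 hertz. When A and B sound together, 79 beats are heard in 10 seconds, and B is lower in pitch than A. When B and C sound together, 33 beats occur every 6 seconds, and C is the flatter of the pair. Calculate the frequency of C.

445.6 Hz

A–B: Beat frequency = 79/10 = 7.9 Hz.
B is below A, so f_B = 459 − 7.9 = 451.1 Hz.
B–C: Beat frequency = 33/6 = 5.5 Hz.
C is below B, so f_C = 451.1 − 5.5 = 445.6 Hz.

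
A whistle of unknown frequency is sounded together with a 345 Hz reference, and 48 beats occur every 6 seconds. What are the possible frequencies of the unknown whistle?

337 Hz or 353 Hz

Beat frequency = 48/6 = 8 Hz.
|f − 345| = 8, so f = 345 ± 8.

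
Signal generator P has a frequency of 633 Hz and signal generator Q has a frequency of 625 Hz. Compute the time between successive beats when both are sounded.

f_beat = |633 − 625| = 8 Hz.
Beat period T = 1 / f_beat = 1 / 8 s.

0.125 s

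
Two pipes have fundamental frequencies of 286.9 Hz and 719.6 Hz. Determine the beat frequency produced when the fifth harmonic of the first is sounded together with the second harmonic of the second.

Fifth harmonic of the first: 5·286.9 = 1434.5 Hz.
Second harmonic of the second: 2·719.6 = 1439.2 Hz.
f_beat = |1434.5 − 1439.2| = 4.7 Hz.

4.7 Hz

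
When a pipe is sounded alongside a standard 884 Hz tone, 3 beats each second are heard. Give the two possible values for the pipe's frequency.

|f − 884| = 3, so f = 884 ± 3.

881 Hz or 887 Hz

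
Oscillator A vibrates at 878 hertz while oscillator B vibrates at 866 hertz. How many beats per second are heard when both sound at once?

The beat frequency equals the magnitude of the frequency difference.
|878 − 866| = 12 Hz.

12 Hz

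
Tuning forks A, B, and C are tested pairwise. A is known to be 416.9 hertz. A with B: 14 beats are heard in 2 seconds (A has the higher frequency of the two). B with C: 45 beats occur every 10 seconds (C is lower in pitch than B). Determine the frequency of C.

A–B: Beat frequency = 14/2 = 7 Hz.
B is below A, so f_B = 416.9 − 7 = 409.9 Hz.
B–C: Beat frequency = 45/10 = 4.5 Hz.
C is below B, so f_C = 409.9 − 4.5 = 405.4 Hz.

405.4 Hz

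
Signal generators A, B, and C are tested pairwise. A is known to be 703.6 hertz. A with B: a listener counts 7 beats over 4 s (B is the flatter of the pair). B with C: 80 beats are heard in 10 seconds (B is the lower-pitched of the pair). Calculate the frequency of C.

A–B: Beat frequency = 7/4 = 1.75 Hz.
B is below A, so f_B = 703.6 − 1.75 = 701.85 Hz.
B–C: Beat frequency = 80/10 = 8 Hz.
C is above B, so f_C = 701.85 + 8 = 709.85 Hz.

709.85 Hz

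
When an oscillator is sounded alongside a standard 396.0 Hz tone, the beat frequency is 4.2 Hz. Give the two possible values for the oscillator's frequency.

|f − 396.0| = 4.2, so f = 396.0 ± 4.2.

391.8 Hz or 400.2 Hz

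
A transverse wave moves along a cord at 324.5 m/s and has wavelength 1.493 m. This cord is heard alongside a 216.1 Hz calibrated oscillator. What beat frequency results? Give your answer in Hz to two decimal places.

Source frequency f = v/λ = 324.5/1.493 = 217.3476 Hz.
f_beat = |217.3476 − 216.1| = 1.25 Hz.

1.25 Hz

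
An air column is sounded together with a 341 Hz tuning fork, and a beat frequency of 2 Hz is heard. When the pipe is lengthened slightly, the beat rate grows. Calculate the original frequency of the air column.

|f − 341| = 2, so the air column was at either 339 Hz or 343 Hz.
A longer pipe has a lower fundamental; the adjustment lowers the air column's frequency.
The beat rate rose, so the adjustment moved the air column further from 341 Hz — it was already below the reference.

339 Hz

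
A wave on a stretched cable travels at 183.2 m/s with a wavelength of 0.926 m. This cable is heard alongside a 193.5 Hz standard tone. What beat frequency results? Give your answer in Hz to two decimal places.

4.34 Hz

Source frequency f = v/λ = 183.2/0.926 = 197.8402 Hz.
f_beat = |197.8402 − 193.5| = 4.34 Hz.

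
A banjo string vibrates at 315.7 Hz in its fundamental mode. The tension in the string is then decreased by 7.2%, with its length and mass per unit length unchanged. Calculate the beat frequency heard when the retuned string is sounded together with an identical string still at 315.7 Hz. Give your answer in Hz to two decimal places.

For a string, f ∝ √T, so the new frequency is 315.7·√0.928 = 304.1225 Hz.
f_beat = |304.1225 − 315.7| = 11.58 Hz.

11.58 Hz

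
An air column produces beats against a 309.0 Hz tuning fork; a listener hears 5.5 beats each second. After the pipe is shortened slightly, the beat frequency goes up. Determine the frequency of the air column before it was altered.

|f − 309.0| = 5.5, so the air column was at either 303.5 Hz or 314.5 Hz.
A shorter pipe has a higher fundamental; the adjustment raises the air column's frequency.
The beat rate rose, so the adjustment moved the air column further from 309.0 Hz — it was already above the reference.

314.5 Hz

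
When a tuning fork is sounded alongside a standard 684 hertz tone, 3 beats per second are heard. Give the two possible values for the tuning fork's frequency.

681 Hz or 687 Hz

|f − 684| = 3, so f = 684 ± 3.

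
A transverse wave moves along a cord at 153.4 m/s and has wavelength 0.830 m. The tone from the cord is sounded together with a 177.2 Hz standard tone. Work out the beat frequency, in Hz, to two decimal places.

7.62 Hz

Source frequency f = v/λ = 153.4/0.830 = 184.8193 Hz.
f_beat = |184.8193 − 177.2| = 7.62 Hz.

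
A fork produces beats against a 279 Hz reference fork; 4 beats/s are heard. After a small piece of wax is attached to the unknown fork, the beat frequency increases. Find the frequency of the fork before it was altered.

|f − 279| = 4, so the fork was at either 275 Hz or 283 Hz.
Loading a fork with wax lowers its frequency; the adjustment lowers the fork's frequency.
The beat rate rose, so the adjustment moved the fork further from 279 Hz — it was already below the reference.

275 Hz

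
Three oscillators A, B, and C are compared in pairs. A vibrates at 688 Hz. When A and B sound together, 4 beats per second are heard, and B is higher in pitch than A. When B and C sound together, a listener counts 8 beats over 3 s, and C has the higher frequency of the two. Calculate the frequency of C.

B is above A, so f_B = 688 + 4 = 692 Hz.
B–C: Beat frequency = 8/3 = 2.6667 Hz.
C is above B, so f_C = 692 + 2.6667 = 694.6667 Hz.

694.6667 Hz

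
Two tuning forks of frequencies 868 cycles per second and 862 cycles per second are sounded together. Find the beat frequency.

6 Hz

Beats arise from superposition of two nearby frequencies; the beat rate is |f₁ − f₂|.
|868 − 862| = 6 Hz.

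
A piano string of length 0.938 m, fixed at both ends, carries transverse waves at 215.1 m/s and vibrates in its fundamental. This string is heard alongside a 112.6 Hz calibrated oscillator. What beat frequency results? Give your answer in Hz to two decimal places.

For a string fixed at both ends, f_n = n·v/(2L) = 1·215.1/(2·0.938) = 114.6588 Hz.
f_beat = |114.6588 − 112.6| = 2.06 Hz.

2.06 Hz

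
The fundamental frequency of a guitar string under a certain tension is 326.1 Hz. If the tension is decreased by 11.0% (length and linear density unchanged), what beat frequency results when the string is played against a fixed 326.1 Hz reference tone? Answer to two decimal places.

18.46 Hz

For a string, f ∝ √T, so the new frequency is 326.1·√0.890 = 307.6421 Hz.
f_beat = |307.6421 − 326.1| = 18.46 Hz.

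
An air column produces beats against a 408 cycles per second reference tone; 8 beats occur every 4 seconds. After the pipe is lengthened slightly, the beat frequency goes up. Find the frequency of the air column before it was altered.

Beat frequency = 8/4 = 2 Hz.
|f − 408| = 2, so the air column was at either 406 Hz or 410 Hz.
A longer pipe has a lower fundamental; the adjustment lowers the air column's frequency.
The beat rate rose, so the adjustment moved the air column further from 408 Hz — it was already below the reference.

406 Hz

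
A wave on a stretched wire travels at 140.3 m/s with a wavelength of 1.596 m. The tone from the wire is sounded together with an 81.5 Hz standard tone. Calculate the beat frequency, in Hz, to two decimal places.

6.41 Hz

Source frequency f = v/λ = 140.3/1.596 = 87.9073 Hz.
f_beat = |87.9073 − 81.5| = 6.41 Hz.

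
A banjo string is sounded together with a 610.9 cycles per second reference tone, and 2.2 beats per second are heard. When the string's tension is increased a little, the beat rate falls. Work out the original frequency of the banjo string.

|f − 610.9| = 2.2, so the banjo string was at either 608.7 Hz or 613.1 Hz.
Higher tension means higher frequency; the adjustment raises the banjo string's frequency.
The beat rate fell, so the adjustment moved the banjo string toward 610.9 Hz — it must have started below the reference.

608.7 Hz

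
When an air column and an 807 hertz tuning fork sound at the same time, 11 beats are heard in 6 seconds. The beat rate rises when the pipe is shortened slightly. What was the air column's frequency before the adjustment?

Beat frequency = 11/6 = 1.8333 Hz.
|f − 807| = 1.8333, so the air column was at either 805.1667 Hz or 808.8333 Hz.
A shorter pipe has a higher fundamental; the adjustment raises the air column's frequency.
The beat rate rose, so the adjustment moved the air column further from 807 Hz — it was already above the reference.

808.8333 Hz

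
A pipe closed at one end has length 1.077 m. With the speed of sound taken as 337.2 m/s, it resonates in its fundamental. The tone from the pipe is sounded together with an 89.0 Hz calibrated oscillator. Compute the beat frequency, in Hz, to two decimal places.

10.73 Hz

Closed pipe (odd harmonics): f_n = n·v/(4L) = 1·337.2/(4·1.077) = 78.2730 Hz.
f_beat = |78.2730 − 89.0| = 10.73 Hz.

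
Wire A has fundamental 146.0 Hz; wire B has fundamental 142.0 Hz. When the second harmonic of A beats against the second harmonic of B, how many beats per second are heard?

Second harmonic of the first: 2·146.0 = 292.0 Hz.
Second harmonic of the second: 2·142.0 = 284.0 Hz.
f_beat = |292.0 − 284.0| = 8.0 Hz.

8.0 Hz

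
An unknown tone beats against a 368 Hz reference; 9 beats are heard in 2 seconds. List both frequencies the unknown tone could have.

Beat frequency = 9/2 = 4.5 Hz.
|f − 368| = 4.5, so f = 368 ± 4.5.

363.5 Hz or 372.5 Hz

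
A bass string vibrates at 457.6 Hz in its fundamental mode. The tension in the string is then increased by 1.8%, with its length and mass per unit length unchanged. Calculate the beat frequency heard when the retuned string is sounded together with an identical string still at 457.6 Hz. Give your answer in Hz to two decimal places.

For a string, f ∝ √T, so the new frequency is 457.6·√1.018 = 461.7000 Hz.
f_beat = |461.7000 − 457.6| = 4.10 Hz.

4.10 Hz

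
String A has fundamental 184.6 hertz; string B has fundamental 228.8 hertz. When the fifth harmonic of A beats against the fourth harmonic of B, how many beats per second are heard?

Fifth harmonic of the first: 5·184.6 = 923.0 Hz.
Fourth harmonic of the second: 4·228.8 = 915.2 Hz.
f_beat = |923.0 − 915.2| = 7.8 Hz.

7.8 Hz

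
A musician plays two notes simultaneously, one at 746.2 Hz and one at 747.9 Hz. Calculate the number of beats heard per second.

1.7 Hz

f_beat = |f₁ − f₂|.
|746.2 − 747.9| = 1.7 Hz.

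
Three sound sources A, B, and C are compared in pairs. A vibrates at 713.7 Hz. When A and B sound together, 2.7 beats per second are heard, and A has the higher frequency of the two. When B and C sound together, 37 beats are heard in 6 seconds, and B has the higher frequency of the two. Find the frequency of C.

704.8333 Hz

B is below A, so f_B = 713.7 − 2.7 = 711 Hz.
B–C: Beat frequency = 37/6 = 6.1667 Hz.
C is below B, so f_C = 711 − 6.1667 = 704.8333 Hz.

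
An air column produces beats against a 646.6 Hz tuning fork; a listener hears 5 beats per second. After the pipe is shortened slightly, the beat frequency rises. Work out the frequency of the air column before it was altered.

|f − 646.6| = 5, so the air column was at either 641.6 Hz or 651.6 Hz.
A shorter pipe has a higher fundamental; the adjustment raises the air column's frequency.
The beat rate rose, so the adjustment moved the air column further from 646.6 Hz — it was already above the reference.

651.6 Hz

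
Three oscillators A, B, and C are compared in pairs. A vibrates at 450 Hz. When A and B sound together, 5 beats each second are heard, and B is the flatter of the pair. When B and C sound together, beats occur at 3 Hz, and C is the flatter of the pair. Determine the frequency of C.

442 Hz

B is below A, so f_B = 450 − 5 = 445 Hz.
C is below B, so f_C = 445 − 3 = 442 Hz.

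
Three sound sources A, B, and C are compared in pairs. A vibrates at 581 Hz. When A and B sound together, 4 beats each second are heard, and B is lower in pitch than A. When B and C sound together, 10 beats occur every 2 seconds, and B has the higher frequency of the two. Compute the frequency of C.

572 Hz

B is below A, so f_B = 581 − 4 = 577 Hz.
B–C: Beat frequency = 10/2 = 5 Hz.
C is below B, so f_C = 577 − 5 = 572 Hz.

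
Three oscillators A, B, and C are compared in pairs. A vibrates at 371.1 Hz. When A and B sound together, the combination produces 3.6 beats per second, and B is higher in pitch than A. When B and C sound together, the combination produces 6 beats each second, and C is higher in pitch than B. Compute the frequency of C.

B is above A, so f_B = 371.1 + 3.6 = 374.7 Hz.
C is above B, so f_C = 374.7 + 6 = 380.7 Hz.

380.7 Hz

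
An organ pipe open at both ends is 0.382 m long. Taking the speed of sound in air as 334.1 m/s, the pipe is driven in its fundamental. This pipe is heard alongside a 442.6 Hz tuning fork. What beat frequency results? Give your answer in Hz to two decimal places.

Open pipe: f_n = n·v/(2L) = 1·334.1/(2·0.382) = 437.3037 Hz.
f_beat = |437.3037 − 442.6| = 5.30 Hz.

5.30 Hz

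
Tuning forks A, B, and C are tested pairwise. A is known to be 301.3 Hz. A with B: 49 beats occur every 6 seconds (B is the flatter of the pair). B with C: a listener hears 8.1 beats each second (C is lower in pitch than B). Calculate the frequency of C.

A–B: Beat frequency = 49/6 = 8.1667 Hz.
B is below A, so f_B = 301.3 − 8.1667 = 293.1333 Hz.
C is below B, so f_C = 293.1333 − 8.1 = 285.0333 Hz.

285.0333 Hz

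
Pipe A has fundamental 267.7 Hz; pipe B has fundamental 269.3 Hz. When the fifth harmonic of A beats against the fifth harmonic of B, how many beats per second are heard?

Fifth harmonic of the first: 5·267.7 = 1338.5 Hz.
Fifth harmonic of the second: 5·269.3 = 1346.5 Hz.
f_beat = |1338.5 − 1346.5| = 8.0 Hz.

8.0 Hz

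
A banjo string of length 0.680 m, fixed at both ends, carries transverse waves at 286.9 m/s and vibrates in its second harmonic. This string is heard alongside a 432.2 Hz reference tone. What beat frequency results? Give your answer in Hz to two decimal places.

10.29 Hz

For a string fixed at both ends, f_n = n·v/(2L) = 2·286.9/(2·0.680) = 421.9118 Hz.
f_beat = |421.9118 − 432.2| = 10.29 Hz.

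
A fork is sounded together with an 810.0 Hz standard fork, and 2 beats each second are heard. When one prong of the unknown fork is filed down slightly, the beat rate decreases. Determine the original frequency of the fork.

|f − 810.0| = 2, so the fork was at either 808 Hz or 812 Hz.
Filing a prong removes mass and raises the fork's frequency; the adjustment raises the fork's frequency.
The beat rate fell, so the adjustment moved the fork toward 810.0 Hz — it must have started below the reference.

808 Hz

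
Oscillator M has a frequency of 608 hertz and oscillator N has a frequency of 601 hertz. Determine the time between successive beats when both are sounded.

0.143 s

f_beat = |608 − 601| = 7 Hz.
Beat period T = 1 / f_beat = 1 / 7 s.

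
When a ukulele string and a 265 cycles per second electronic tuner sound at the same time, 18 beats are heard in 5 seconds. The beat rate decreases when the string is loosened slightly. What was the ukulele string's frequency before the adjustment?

268.6 Hz

Beat frequency = 18/5 = 3.6 Hz.
|f − 265| = 3.6, so the ukulele string was at either 261.4 Hz or 268.6 Hz.
Reducing tension lowers a string's frequency; the adjustment lowers the ukulele string's frequency.
The beat rate fell, so the adjustment moved the ukulele string toward 265 Hz — it must have started above the reference.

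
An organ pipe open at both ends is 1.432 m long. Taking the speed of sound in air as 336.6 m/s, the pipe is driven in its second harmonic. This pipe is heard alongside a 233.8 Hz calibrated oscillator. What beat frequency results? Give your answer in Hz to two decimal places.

Open pipe: f_n = n·v/(2L) = 2·336.6/(2·1.432) = 235.0559 Hz.
f_beat = |235.0559 − 233.8| = 1.26 Hz.

1.26 Hz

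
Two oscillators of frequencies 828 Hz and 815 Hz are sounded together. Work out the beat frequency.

f_beat = |f₁ − f₂|.
|828 − 815| = 13 Hz.

13 Hz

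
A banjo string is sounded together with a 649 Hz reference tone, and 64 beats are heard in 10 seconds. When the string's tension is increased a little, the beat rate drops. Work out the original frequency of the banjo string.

Beat frequency = 64/10 = 6.4 Hz.
|f − 649| = 6.4, so the banjo string was at either 642.6 Hz or 655.4 Hz.
Higher tension means higher frequency; the adjustment raises the banjo string's frequency.
The beat rate fell, so the adjustment moved the banjo string toward 649 Hz — it must have started below the reference.

642.6 Hz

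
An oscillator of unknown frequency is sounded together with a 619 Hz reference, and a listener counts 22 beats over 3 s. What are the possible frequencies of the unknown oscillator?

Beat frequency = 22/3 = 7.3333 Hz.
|f − 619| = 7.3333, so f = 619 ± 7.3333.

611.6667 Hz or 626.3333 Hz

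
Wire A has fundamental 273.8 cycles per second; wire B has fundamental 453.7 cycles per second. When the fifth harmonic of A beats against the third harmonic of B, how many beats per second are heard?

Fifth harmonic of the first: 5·273.8 = 1369.0 Hz.
Third harmonic of the second: 3·453.7 = 1361.1 Hz.
f_beat = |1369.0 − 1361.1| = 7.9 Hz.

7.9 Hz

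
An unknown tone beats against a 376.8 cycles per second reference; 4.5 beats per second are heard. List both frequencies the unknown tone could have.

372.3 Hz or 381.3 Hz

|f − 376.8| = 4.5, so f = 376.8 ± 4.5.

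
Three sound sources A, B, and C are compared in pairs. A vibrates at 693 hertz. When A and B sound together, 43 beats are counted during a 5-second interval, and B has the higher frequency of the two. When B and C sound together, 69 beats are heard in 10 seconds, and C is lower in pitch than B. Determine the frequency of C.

A–B: Beat frequency = 43/5 = 8.6 Hz.
B is above A, so f_B = 693 + 8.6 = 701.6 Hz.
B–C: Beat frequency = 69/10 = 6.9 Hz.
C is below B, so f_C = 701.6 − 6.9 = 694.7 Hz.

694.7 Hz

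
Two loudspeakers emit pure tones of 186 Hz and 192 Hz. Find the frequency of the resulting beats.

6 Hz

f_beat = |f₁ − f₂|.
|186 − 192| = 6 Hz.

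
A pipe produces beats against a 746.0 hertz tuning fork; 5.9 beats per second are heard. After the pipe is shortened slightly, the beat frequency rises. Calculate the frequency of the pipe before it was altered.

751.9 Hz

|f − 746.0| = 5.9, so the pipe was at either 740.1 Hz or 751.9 Hz.
A shorter pipe has a higher fundamental; the adjustment raises the pipe's frequency.
The beat rate rose, so the adjustment moved the pipe further from 746.0 Hz — it was already above the reference.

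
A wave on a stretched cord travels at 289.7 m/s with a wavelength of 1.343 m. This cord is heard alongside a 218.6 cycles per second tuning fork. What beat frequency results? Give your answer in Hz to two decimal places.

Source frequency f = v/λ = 289.7/1.343 = 215.7111 Hz.
f_beat = |215.7111 − 218.6| = 2.89 Hz.

2.89 Hz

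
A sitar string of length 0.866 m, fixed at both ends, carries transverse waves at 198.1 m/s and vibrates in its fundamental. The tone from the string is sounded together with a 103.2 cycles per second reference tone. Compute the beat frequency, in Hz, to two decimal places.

11.18 Hz

For a string fixed at both ends, f_n = n·v/(2L) = 1·198.1/(2·0.866) = 114.3764 Hz.
f_beat = |114.3764 − 103.2| = 11.18 Hz.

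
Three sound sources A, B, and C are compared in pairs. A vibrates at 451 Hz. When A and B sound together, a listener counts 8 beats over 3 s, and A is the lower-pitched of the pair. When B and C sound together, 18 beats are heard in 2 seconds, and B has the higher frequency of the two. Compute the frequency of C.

444.6667 Hz

A–B: Beat frequency = 8/3 = 2.6667 Hz.
B is above A, so f_B = 451 + 2.6667 = 453.6667 Hz.
B–C: Beat frequency = 18/2 = 9 Hz.
C is below B, so f_C = 453.6667 − 9 = 444.6667 Hz.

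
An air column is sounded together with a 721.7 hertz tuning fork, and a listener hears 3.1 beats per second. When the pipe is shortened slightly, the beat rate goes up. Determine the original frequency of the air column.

724.8 Hz

|f − 721.7| = 3.1, so the air column was at either 718.6 Hz or 724.8 Hz.
A shorter pipe has a higher fundamental; the adjustment raises the air column's frequency.
The beat rate rose, so the adjustment moved the air column further from 721.7 Hz — it was already above the reference.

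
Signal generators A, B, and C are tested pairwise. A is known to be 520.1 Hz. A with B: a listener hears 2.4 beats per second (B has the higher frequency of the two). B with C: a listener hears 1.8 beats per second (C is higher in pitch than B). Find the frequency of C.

524.3 Hz

B is above A, so f_B = 520.1 + 2.4 = 522.5 Hz.
C is above B, so f_C = 522.5 + 1.8 = 524.3 Hz.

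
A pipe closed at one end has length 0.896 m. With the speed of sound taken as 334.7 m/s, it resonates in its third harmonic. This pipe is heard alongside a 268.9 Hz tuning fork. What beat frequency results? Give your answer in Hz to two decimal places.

11.26 Hz

Closed pipe (odd harmonics): f_n = n·v/(4L) = 3·334.7/(4·0.896) = 280.1618 Hz.
f_beat = |280.1618 − 268.9| = 11.26 Hz.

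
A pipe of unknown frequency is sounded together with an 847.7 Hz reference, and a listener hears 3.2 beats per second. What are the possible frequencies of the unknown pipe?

844.5 Hz or 850.9 Hz

|f − 847.7| = 3.2, so f = 847.7 ± 3.2.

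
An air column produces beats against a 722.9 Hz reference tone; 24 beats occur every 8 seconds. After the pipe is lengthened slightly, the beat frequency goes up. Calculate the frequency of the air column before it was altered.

719.9 Hz

Beat frequency = 24/8 = 3 Hz.
|f − 722.9| = 3, so the air column was at either 719.9 Hz or 725.9 Hz.
A longer pipe has a lower fundamental; the adjustment lowers the air column's frequency.
The beat rate rose, so the adjustment moved the air column further from 722.9 Hz — it was already below the reference.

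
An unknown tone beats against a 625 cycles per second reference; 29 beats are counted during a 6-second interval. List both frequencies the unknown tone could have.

620.1667 Hz or 629.8333 Hz

Beat frequency = 29/6 = 4.8333 Hz.
|f − 625| = 4.8333, so f = 625 ± 4.8333.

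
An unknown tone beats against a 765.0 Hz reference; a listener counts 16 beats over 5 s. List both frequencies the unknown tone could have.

Beat frequency = 16/5 = 3.2 Hz.
|f − 765.0| = 3.2, so f = 765.0 ± 3.2.

761.8 Hz or 768.2 Hz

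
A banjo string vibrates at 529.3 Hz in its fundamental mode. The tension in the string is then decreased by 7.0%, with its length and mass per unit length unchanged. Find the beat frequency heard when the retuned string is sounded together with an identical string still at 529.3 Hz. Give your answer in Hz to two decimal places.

18.86 Hz

For a string, f ∝ √T, so the new frequency is 529.3·√0.930 = 510.4384 Hz.
f_beat = |510.4384 − 529.3| = 18.86 Hz.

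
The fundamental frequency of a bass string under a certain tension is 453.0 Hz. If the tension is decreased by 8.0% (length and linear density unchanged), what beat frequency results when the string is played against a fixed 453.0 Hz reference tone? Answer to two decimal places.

For a string, f ∝ √T, so the new frequency is 453.0·√0.920 = 434.5023 Hz.
f_beat = |434.5023 − 453.0| = 18.50 Hz.

18.50 Hz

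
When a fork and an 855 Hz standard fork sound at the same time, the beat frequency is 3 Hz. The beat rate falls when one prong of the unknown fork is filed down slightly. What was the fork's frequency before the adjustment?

852 Hz

|f − 855| = 3, so the fork was at either 852 Hz or 858 Hz.
Filing a prong removes mass and raises the fork's frequency; the adjustment raises the fork's frequency.
The beat rate fell, so the adjustment moved the fork toward 855 Hz — it must have started below the reference.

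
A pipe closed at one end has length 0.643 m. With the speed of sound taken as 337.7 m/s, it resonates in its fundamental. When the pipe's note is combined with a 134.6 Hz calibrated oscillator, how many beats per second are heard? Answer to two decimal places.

Closed pipe (odd harmonics): f_n = n·v/(4L) = 1·337.7/(4·0.643) = 131.2986 Hz.
f_beat = |131.2986 − 134.6| = 3.30 Hz.

3.30 Hz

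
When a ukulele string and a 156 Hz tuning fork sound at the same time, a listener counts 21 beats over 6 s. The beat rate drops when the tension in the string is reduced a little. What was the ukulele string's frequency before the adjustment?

Beat frequency = 21/6 = 3.5 Hz.
|f − 156| = 3.5, so the ukulele string was at either 152.5 Hz or 159.5 Hz.
Lower tension means lower frequency; the adjustment lowers the ukulele string's frequency.
The beat rate fell, so the adjustment moved the ukulele string toward 156 Hz — it must have started above the reference.

159.5 Hz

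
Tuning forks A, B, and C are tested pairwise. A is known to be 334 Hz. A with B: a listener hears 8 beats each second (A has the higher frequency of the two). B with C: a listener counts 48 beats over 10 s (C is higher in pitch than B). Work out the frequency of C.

B is below A, so f_B = 334 − 8 = 326 Hz.
B–C: Beat frequency = 48/10 = 4.8 Hz.
C is above B, so f_C = 326 + 4.8 = 330.8 Hz.

330.8 Hz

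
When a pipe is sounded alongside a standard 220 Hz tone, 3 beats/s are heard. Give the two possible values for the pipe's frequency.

|f − 220| = 3, so f = 220 ± 3.

217 Hz or 223 Hz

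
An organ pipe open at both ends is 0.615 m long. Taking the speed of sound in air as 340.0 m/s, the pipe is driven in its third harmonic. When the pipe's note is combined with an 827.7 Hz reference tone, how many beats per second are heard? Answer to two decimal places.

Open pipe: f_n = n·v/(2L) = 3·340.0/(2·0.615) = 829.2683 Hz.
f_beat = |829.2683 − 827.7| = 1.57 Hz.

1.57 Hz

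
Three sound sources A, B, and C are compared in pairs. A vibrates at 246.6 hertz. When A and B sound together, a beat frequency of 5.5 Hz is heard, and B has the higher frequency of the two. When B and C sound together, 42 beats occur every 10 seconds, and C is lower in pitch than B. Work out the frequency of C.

247.9 Hz

B is above A, so f_B = 246.6 + 5.5 = 252.1 Hz.
B–C: Beat frequency = 42/10 = 4.2 Hz.
C is below B, so f_C = 252.1 − 4.2 = 247.9 Hz.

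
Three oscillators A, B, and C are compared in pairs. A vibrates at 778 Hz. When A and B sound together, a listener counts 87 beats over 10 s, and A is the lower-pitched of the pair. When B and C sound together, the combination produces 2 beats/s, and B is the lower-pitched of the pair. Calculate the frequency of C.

788.7 Hz

A–B: Beat frequency = 87/10 = 8.7 Hz.
B is above A, so f_B = 778 + 8.7 = 786.7 Hz.
C is above B, so f_C = 786.7 + 2 = 788.7 Hz.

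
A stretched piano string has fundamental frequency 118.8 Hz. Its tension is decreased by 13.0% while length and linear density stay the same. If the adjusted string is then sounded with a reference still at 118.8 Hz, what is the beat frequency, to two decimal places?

For a string, f ∝ √T, so the new frequency is 118.8·√0.870 = 110.8093 Hz.
f_beat = |110.8093 − 118.8| = 7.99 Hz.

7.99 Hz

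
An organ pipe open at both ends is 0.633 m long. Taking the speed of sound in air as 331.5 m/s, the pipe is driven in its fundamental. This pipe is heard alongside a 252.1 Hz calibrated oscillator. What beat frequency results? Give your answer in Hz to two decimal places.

Open pipe: f_n = n·v/(2L) = 1·331.5/(2·0.633) = 261.8483 Hz.
f_beat = |261.8483 − 252.1| = 9.75 Hz.

9.75 Hz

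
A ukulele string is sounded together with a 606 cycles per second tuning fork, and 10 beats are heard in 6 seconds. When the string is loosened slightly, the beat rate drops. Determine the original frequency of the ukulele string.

Beat frequency = 10/6 = 1.6667 Hz.
|f − 606| = 1.6667, so the ukulele string was at either 604.3333 Hz or 607.6667 Hz.
Reducing tension lowers a string's frequency; the adjustment lowers the ukulele string's frequency.
The beat rate fell, so the adjustment moved the ukulele string toward 606 Hz — it must have started above the reference.

607.6667 Hz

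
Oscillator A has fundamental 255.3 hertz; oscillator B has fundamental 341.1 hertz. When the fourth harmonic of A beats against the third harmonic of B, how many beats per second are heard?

2.1 Hz

Fourth harmonic of the first: 4·255.3 = 1021.2 Hz.
Third harmonic of the second: 3·341.1 = 1023.3 Hz.
f_beat = |1021.2 − 1023.3| = 2.1 Hz.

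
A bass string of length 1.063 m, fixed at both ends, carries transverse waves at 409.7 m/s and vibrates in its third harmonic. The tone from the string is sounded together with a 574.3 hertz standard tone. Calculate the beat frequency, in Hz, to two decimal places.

3.83 Hz

For a string fixed at both ends, f_n = n·v/(2L) = 3·409.7/(2·1.063) = 578.1279 Hz.
f_beat = |578.1279 − 574.3| = 3.83 Hz.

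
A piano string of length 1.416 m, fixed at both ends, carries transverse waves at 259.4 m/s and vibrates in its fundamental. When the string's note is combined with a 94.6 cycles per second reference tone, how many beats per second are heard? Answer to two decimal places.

For a string fixed at both ends, f_n = n·v/(2L) = 1·259.4/(2·1.416) = 91.5960 Hz.
f_beat = |91.5960 − 94.6| = 3.00 Hz.

3.00 Hz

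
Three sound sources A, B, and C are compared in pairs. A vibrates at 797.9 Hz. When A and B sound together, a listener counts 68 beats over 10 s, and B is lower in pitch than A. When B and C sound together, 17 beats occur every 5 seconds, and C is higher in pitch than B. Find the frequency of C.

A–B: Beat frequency = 68/10 = 6.8 Hz.
B is below A, so f_B = 797.9 − 6.8 = 791.1 Hz.
B–C: Beat frequency = 17/5 = 3.4 Hz.
C is above B, so f_C = 791.1 + 3.4 = 794.5 Hz.

794.5 Hz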